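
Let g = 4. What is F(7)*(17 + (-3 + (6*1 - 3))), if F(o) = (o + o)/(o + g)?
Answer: 238/11 ≈ 21.636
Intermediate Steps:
F(o) = 2*o/(4 + o) (F(o) = (o + o)/(o + 4) = (2*o)/(4 + o) = 2*o/(4 + o))
F(7)*(17 + (-3 + (6*1 - 3))) = (2*7/(4 + 7))*(17 + (-3 + (6*1 - 3))) = (2*7/11)*(17 + (-3 + (6 - 3))) = (2*7*(1/11))*(17 + (-3 + 3)) = 14*(17 + 0)/11 = (14/11)*17 = 238/11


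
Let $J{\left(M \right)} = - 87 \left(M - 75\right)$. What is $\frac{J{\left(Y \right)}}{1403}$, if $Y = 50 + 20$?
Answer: $\frac{435}{1403} \approx 0.31005$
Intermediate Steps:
$Y = 70$
$J{\left(M \right)} = 6525 - 87 M$ ($J{\left(M \right)} = - 87 \left(-75 + M\right) = 6525 - 87 M$)
$\frac{J{\left(Y \right)}}{1403} = \frac{6525 - 6090}{1403} = \left(6525 - 6090\right) \frac{1}{1403} = 435 \cdot \frac{1}{1403} = \frac{435}{1403}$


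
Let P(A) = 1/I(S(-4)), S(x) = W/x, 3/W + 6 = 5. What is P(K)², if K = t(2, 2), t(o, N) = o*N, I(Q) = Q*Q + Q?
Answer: 256/441 ≈ 0.58050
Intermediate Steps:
W = -3 (W = 3/(-6 + 5) = 3/(-1) = 3*(-1) = -3)
S(x) = -3/x
I(Q) = Q + Q² (I(Q) = Q² + Q = Q + Q²)
t(o, N) = N*o
K = 4 (K = 2*2 = 4)
P(A) = 16/21 (P(A) = 1/((-3/(-4))*(1 - 3/(-4))) = 1/((-3*(-¼))*(1 - 3*(-¼))) = 1/(3*(1 + ¾)/4) = 1/((¾)*(7/4)) = 1/(21/16) = 16/21)
P(K)² = (16/21)² = 256/441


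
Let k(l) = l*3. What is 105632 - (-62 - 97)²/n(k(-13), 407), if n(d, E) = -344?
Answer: 36362689/344 ≈ 1.0571e+5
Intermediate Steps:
k(l) = 3*l
105632 - (-62 - 97)²/n(k(-13), 407) = 105632 - (-62 - 97)²/(-344) = 105632 - (-159)²*(-1)/344 = 105632 - 25281*(-1)/344 = 105632 - 1*(-25281/344) = 105632 + 25281/344 = 36362689/344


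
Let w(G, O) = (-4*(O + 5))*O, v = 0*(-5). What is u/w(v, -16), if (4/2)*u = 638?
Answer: -29/64 ≈ -0.45313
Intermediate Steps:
v = 0
u = 319 (u = (½)*638 = 319)
w(G, O) = O*(-20 - 4*O) (w(G, O) = (-4*(5 + O))*O = (-20 - 4*O)*O = O*(-20 - 4*O))
u/w(v, -16) = 319/((-4*(-16)*(5 - 16))) = 319/((-4*(-16)*(-11))) = 319/(-704) = 319*(-1/704) = -29/64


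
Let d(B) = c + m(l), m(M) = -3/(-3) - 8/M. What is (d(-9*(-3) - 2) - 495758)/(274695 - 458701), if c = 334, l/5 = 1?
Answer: 2477123/920030 ≈ 2.6924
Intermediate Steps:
l = 5 (l = 5*1 = 5)
m(M) = 1 - 8/M (m(M) = -3*(-1/3) - 8/M = 1 - 8/M)
d(B) = 1667/5 (d(B) = 334 + (-8 + 5)/5 = 334 + (1/5)*(-3) = 334 - 3/5 = 1667/5)
(d(-9*(-3) - 2) - 495758)/(274695 - 458701) = (1667/5 - 495758)/(274695 - 458701) = -2477123/5/(-184006) = -2477123/5*(-1/184006) = 2477123/920030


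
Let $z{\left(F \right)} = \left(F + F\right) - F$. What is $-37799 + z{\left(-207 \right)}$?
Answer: $-38006$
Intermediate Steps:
$z{\left(F \right)} = F$ ($z{\left(F \right)} = 2 F - F = F$)
$-37799 + z{\left(-207 \right)} = -37799 - 207 = -38006$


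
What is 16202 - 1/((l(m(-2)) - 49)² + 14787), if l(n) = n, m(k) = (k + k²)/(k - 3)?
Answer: 6977942143/430684 ≈ 16202.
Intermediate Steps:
m(k) = (k + k²)/(-3 + k)
16202 - 1/((l(m(-2)) - 49)² + 14787) = 16202 - 1/((-2*(1 - 2)/(-3 - 2) - 49)² + 14787) = 16202 - 1/((-2*(-1)/(-5) - 49)² + 14787) = 16202 - 1/((-2*(-⅕)*(-1) - 49)² + 14787) = 16202 - 1/((-⅖ - 49)² + 14787) = 16202 - 1/((-247/5)² + 14787) = 16202 - 1/(61009/25 + 14787) = 16202 - 1/430684/25 = 16202 - 1*25/430684 = 16202 - 25/430684 = 6977942143/430684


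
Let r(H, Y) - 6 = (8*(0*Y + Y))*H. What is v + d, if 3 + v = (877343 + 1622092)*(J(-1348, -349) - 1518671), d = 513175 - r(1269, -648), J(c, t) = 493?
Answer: -3794580137768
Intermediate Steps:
r(H, Y) = 6 + 8*H*Y (r(H, Y) = 6 + (8*(0*Y + Y))*H = 6 + (8*(0 + Y))*H = 6 + (8*Y)*H = 6 + 8*H*Y)
d = 7091665 (d = 513175 - (6 + 8*1269*(-648)) = 513175 - (6 - 6578496) = 513175 - 1*(-6578490) = 513175 + 6578490 = 7091665)
v = -3794587229433 (v = -3 + (877343 + 1622092)*(493 - 1518671) = -3 + 2499435*(-1518178) = -3 - 3794587229430 = -3794587229433)
v + d = -3794587229433 + 7091665 = -3794580137768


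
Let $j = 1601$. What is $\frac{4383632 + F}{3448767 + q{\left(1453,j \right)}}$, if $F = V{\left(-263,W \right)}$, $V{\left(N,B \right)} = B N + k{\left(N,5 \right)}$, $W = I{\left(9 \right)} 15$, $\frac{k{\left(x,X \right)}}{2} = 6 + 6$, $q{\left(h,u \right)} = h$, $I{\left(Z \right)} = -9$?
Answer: $\frac{4419161}{3450220} \approx 1.2808$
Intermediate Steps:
$k{\left(x,X \right)} = 24$ ($k{\left(x,X \right)} = 2 \left(6 + 6\right) = 2 \cdot 12 = 24$)
$W = -135$ ($W = \left(-9\right) 15 = -135$)
$V{\left(N,B \right)} = 24 + B N$ ($V{\left(N,B \right)} = B N + 24 = 24 + B N$)
$F = 35529$ ($F = 24 - -35505 = 24 + 35505 = 35529$)
$\frac{4383632 + F}{3448767 + q{\left(1453,j \right)}} = \frac{4383632 + 35529}{3448767 + 1453} = \frac{4419161}{3450220}$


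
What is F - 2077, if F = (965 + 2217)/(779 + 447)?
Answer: -1271610/613 ≈ -2074.4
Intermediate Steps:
F = 1591/613 (F = 3182/1226 = 3182*(1/1226) = 1591/613 ≈ 2.5954)
F - 2077 = 1591/613 - 2077 = -1271610/613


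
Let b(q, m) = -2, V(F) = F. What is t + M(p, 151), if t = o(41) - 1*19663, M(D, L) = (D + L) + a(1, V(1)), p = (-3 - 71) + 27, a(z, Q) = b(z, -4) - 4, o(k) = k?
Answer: -19524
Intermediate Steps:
a(z, Q) = -6 (a(z, Q) = -2 - 4 = -6)
p = -47 (p = -74 + 27 = -47)
M(D, L) = -6 + D + L (M(D, L) = (D + L) - 6 = -6 + D + L)
t = -19622 (t = 41 - 1*19663 = 41 - 19663 = -19622)
t + M(p, 151) = -19622 + (-6 - 47 + 151) = -19622 + 98 = -19524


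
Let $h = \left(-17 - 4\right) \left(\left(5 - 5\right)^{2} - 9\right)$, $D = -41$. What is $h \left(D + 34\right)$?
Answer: $-1323$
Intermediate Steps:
$h = 189$ ($h = - 21 \left(0^{2} - 9\right) = - 21 \left(0 - 9\right) = \left(-21\right) \left(-9\right) = 189$)
$h \left(D + 34\right) = 189 \left(-41 + 34\right) = 189 \left(-7\right) = -1323$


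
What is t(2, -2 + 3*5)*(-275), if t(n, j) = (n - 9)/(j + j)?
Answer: 1925/26 ≈ 74.038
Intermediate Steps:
t(n, j) = (-9 + n)/(2*j) (t(n, j) = (-9 + n)/((2*j)) = (-9 + n)*(1/(2*j)) = (-9 + n)/(2*j))
t(2, -2 + 3*5)*(-275) = ((-9 + 2)/(2*(-2 + 3*5)))*(-275) = ((½)*(-7)/(-2 + 15))*(-275) = ((½)*(-7)/13)*(-275) = ((½)*(1/13)*(-7))*(-275) = -7/26*(-275) = 1925/26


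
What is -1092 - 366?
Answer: -1458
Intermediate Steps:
-1092 - 366 = -1458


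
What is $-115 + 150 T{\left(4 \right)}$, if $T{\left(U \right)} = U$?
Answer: $485$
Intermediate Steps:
$-115 + 150 T{\left(4 \right)} = -115 + 150 \cdot 4 = -115 + 600 = 485$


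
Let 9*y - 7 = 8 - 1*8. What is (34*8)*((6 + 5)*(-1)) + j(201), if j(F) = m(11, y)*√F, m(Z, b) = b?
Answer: -2992 + 7*√201/9 ≈ -2981.0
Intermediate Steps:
y = 7/9 (y = 7/9 + (8 - 1*8)/9 = 7/9 + (8 - 8)/9 = 7/9 + (⅑)*0 = 7/9 + 0 = 7/9 ≈ 0.77778)
j(F) = 7*√F/9
(34*8)*((6 + 5)*(-1)) + j(201) = (34*8)*((6 + 5)*(-1)) + 7*√201/9 = 272*(11*(-1)) + 7*√201/9 = 272*(-11) + 7*√201/9 = -2992 + 7*√201/9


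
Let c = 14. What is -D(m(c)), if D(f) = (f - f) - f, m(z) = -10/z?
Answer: -5/7 ≈ -0.71429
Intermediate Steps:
D(f) = -f (D(f) = 0 - f = -f)
-D(m(c)) = -(-1)*(-10/14) = -(-1)*(-10*1/14) = -(-1)*(-5)/7 = -1*5/7 = -5/7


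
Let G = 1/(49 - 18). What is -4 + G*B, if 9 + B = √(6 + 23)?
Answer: -133/31 + √29/31 ≈ -4.1166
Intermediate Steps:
B = -9 + √29 (B = -9 + √(6 + 23) = -9 + √29 ≈ -3.6148)
G = 1/31 ≈ 0.032258
-4 + G*B = -4 + (-9 + √29)/31 = -4 + (-9/31 + √29/31) = -133/31 + √29/31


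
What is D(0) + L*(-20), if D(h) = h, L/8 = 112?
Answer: -17920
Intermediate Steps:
L = 896 (L = 8*112 = 896)
D(0) + L*(-20) = 0 + 896*(-20) = 0 - 17920 = -17920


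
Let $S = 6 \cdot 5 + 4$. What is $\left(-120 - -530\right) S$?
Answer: $13940$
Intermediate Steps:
$S = 34$ ($S = 30 + 4 = 34$)
$\left(-120 - -530\right) S = \left(-120 - -530\right) 34 = \left(-120 + 530\right) 34 = 410 \cdot 34 = 13940$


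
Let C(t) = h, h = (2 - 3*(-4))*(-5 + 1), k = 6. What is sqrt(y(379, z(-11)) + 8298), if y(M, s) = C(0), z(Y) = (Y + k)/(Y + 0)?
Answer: sqrt(8242) ≈ 90.785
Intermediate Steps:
h = -56 (h = (2 + 12)*(-4) = 14*(-4) = -56)
C(t) = -56
z(Y) = (6 + Y)/Y (z(Y) = (Y + 6)/(Y + 0) = (6 + Y)/Y)
y(M, s) = -56
sqrt(y(379, z(-11)) + 8298) = sqrt(-56 + 8298) = sqrt(8242)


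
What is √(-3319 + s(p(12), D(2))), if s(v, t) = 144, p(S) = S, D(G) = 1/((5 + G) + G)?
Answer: 5*I*√127 ≈ 56.347*I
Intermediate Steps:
D(G) = 1/(5 + 2*G)
√(-3319 + s(p(12), D(2))) = √(-3319 + 144) = √(-3175) = 5*I*√127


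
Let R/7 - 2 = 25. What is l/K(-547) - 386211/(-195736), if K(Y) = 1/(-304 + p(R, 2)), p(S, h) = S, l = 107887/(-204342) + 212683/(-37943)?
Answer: 536704715521125523/758804711585208 ≈ 707.30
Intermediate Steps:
l = -47553626027/7753348506 (l = 107887*(-1/204342) + 212683*(-1/37943) = -107887/204342 - 212683/37943 = -47553626027/7753348506 ≈ -6.1333)
R = 189 (R = 14 + 7*25 = 14 + 175 = 189)
K(Y) = -1/115 (K(Y) = 1/(-304 + 189) = 1/(-115) = -1/115)
l/K(-547) - 386211/(-195736) = -47553626027/(7753348506*(-1/115)) - 386211/(-195736) = -47553626027/7753348506*(-115) - 386211*(-1/195736) = 5468666993105/7753348506 + 386211/195736 = 536704715521125523/758804711585208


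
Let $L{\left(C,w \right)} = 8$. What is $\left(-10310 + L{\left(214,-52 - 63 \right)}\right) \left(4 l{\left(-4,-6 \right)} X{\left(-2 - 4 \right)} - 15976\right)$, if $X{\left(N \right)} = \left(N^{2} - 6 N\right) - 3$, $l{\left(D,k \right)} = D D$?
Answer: $119091120$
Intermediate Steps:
$l{\left(D,k \right)} = D^{2}$
$X{\left(N \right)} = -3 + N^{2} - 6 N$
$\left(-10310 + L{\left(214,-52 - 63 \right)}\right) \left(4 l{\left(-4,-6 \right)} X{\left(-2 - 4 \right)} - 15976\right) = \left(-10310 + 8\right) \left(4 \left(-4\right)^{2} \left(-3 + \left(-2 - 4\right)^{2} - 6 \left(-2 - 4\right)\right) - 15976\right) = - 10302 \left(4 \cdot 16 \left(-3 + \left(-2 - 4\right)^{2} - 6 \left(-2 - 4\right)\right) - 15976\right) = - 10302 \left(64 \left(-3 + \left(-6\right)^{2} - -36\right) - 15976\right) = - 10302 \left(64 \left(-3 + 36 + 36\right) - 15976\right) = - 10302 \left(64 \cdot 69 - 15976\right) = - 10302 \left(4416 - 15976\right) = \left(-10302\right) \left(-11560\right) = 119091120$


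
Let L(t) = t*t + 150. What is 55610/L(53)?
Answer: 55610/2959 ≈ 18.794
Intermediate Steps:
L(t) = 150 + t² (L(t) = t² + 150 = 150 + t²)
55610/L(53) = 55610/(150 + 53²) = 55610/(150 + 2809) = 55610/2959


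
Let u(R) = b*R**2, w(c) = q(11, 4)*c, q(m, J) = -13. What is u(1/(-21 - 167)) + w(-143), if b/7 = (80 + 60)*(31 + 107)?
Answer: 8229967/4418 ≈ 1862.8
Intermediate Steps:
b = 135240 (b = 7*((80 + 60)*(31 + 107)) = 7*(140*138) = 7*19320 = 135240)
w(c) = -13*c
u(R) = 135240*R**2
u(1/(-21 - 167)) + w(-143) = 135240*(1/(-21 - 167))**2 - 13*(-143) = 135240*(1/(-188))**2 + 1859 = 135240*(-1/188)**2 + 1859 = 135240*(1/35344) + 1859 = 16905/4418 + 1859 = 8229967/4418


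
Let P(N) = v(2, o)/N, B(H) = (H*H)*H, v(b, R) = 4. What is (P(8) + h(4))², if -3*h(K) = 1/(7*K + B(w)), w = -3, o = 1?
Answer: 1/36 ≈ 0.027778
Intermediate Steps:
B(H) = H³ (B(H) = H²*H = H³)
P(N) = 4/N
h(K) = -1/(3*(-27 + 7*K)) (h(K) = -1/(3*(7*K + (-3)³)) = -1/(3*(7*K - 27)) = -1/(3*(-27 + 7*K)))
(P(8) + h(4))² = (4/8 - 1/(-81 + 21*4))² = (4*(⅛) - 1/(-81 + 84))² = (½ - 1/3)² = (½ - 1*⅓)² = (½ - ⅓)² = (⅙)² = 1/36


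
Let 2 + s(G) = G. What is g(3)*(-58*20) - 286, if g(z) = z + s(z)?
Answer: -4926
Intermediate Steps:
s(G) = -2 + G
g(z) = -2 + 2*z (g(z) = z + (-2 + z) = -2 + 2*z)
g(3)*(-58*20) - 286 = (-2 + 2*3)*(-58*20) - 286 = (-2 + 6)*(-1160) - 286 = 4*(-1160) - 286 = -4640 - 286 = -4926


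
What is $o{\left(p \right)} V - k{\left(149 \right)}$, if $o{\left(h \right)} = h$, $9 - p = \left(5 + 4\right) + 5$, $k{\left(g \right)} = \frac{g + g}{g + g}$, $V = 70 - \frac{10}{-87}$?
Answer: $- \frac{30587}{87} \approx -351.57$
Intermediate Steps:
$V = \frac{6100}{87}$ ($V = 70 - - \frac{10}{87} = 70 + \frac{10}{87} = \frac{6100}{87} \approx 70.115$)
$k{\left(g \right)} = 1$ ($k{\left(g \right)} = \frac{2 g}{2 g} = 2 g \frac{1}{2 g} = 1$)
$p = -5$ ($p = 9 - \left(\left(5 + 4\right) + 5\right) = 9 - \left(9 + 5\right) = 9 - 14 = -5$)
$o{\left(p \right)} V - k{\left(149 \right)} = \left(-5\right) \frac{6100}{87} - 1 = - \frac{30500}{87} - 1 = - \frac{30587}{87}$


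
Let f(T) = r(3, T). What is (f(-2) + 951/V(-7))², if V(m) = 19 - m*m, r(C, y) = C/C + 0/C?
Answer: 94249/100 ≈ 942.49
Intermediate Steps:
r(C, y) = 1 (r(C, y) = 1 + 0 = 1)
f(T) = 1
V(m) = 19 - m²
(f(-2) + 951/V(-7))² = (1 + 951/(19 - 1*(-7)²))² = (1 + 951/(19 - 1*49))² = (1 + 951/(19 - 49))² = (1 + 951/(-30))² = (1 + 951*(-1/30))² = (1 - 317/10)² = (-307/10)² = 94249/100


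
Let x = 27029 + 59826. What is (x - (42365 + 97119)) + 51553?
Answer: -1076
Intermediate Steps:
x = 86855
(x - (42365 + 97119)) + 51553 = (86855 - (42365 + 97119)) + 51553 = (86855 - 1*139484) + 51553 = (86855 - 139484) + 51553 = -52629 + 51553 = -1076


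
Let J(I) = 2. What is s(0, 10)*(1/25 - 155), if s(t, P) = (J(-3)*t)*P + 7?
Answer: -27118/25 ≈ -1084.7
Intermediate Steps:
s(t, P) = 7 + 2*P*t (s(t, P) = (2*t)*P + 7 = 2*P*t + 7 = 7 + 2*P*t)
s(0, 10)*(1/25 - 155) = (7 + 2*10*0)*(1/25 - 155) = (7 + 0)*(1/25 - 155) = 7*(-3874/25) = -27118/25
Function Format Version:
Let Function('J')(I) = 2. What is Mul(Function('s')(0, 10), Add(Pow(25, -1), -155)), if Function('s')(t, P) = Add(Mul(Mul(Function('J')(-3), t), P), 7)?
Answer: Rational(-27118, 25) ≈ -1084.7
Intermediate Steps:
Function('s')(t, P) = Add(7, Mul(2, P, t)) (Function('s')(t, P) = Add(Mul(Mul(2, t), P), 7) = Add(Mul(2, P, t), 7) = Add(7, Mul(2, P, t)))
Mul(Function('s')(0, 10), Add(Pow(25, -1), -155)) = Mul(Add(7, Mul(2, 10, 0)), Add(Pow(25, -1), -155)) = Mul(Add(7, 0), Add(Rational(1, 25), -155)) = Mul(7, Rational(-3874, 25)) = Rational(-27118, 25)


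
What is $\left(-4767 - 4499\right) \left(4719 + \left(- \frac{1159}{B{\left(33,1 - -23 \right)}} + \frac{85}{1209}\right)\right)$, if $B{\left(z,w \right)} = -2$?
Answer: $- \frac{59357731919}{1209} \approx -4.9097 \cdot 10^{7}$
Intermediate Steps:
$\left(-4767 - 4499\right) \left(4719 + \left(- \frac{1159}{B{\left(33,1 - -23 \right)}} + \frac{85}{1209}\right)\right) = \left(-4767 - 4499\right) \left(4719 + \left(- \frac{1159}{-2} + \frac{85}{1209}\right)\right) = - 9266 \left(4719 + \left(\left(-1159\right) \left(- \frac{1}{2}\right) + 85 \cdot \frac{1}{1209}\right)\right) = - 9266 \left(4719 + \left(\frac{1159}{2} + \frac{85}{1209}\right)\right) = - 9266 \left(4719 + \frac{1401401}{2418}\right) = \left(-9266\right) \frac{12811943}{2418} = - \frac{59357731919}{1209}$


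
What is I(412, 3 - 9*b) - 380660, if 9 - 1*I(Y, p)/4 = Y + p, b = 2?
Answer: -382212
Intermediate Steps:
I(Y, p) = 36 - 4*Y - 4*p (I(Y, p) = 36 - 4*(Y + p) = 36 + (-4*Y - 4*p) = 36 - 4*Y - 4*p)
I(412, 3 - 9*b) - 380660 = (36 - 4*412 - 4*(3 - 9*2)) - 380660 = (36 - 1648 - 4*(3 - 18)) - 380660 = (36 - 1648 - 4*(-15)) - 380660 = (36 - 1648 + 60) - 380660 = -1552 - 380660 = -382212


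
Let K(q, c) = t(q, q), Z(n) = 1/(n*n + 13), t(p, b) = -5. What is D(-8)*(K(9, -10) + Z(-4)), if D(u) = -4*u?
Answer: -4608/29 ≈ -158.90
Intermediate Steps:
Z(n) = 1/(13 + n**2) (Z(n) = 1/(n**2 + 13) = 1/(13 + n**2))
K(q, c) = -5
D(-8)*(K(9, -10) + Z(-4)) = (-4*(-8))*(-5 + 1/(13 + (-4)**2)) = 32*(-5 + 1/(13 + 16)) = 32*(-5 + 1/29) = 32*(-144/29) = -4608/29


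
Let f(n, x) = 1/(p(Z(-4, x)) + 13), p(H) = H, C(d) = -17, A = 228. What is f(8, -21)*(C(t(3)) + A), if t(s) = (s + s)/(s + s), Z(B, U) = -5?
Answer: 211/8 ≈ 26.375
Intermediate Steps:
t(s) = 1 (t(s) = (2*s)/((2*s)) = (2*s)*(1/(2*s)) = 1)
f(n, x) = ⅛ (f(n, x) = 1/(-5 + 13) = 1/8 = ⅛)
f(8, -21)*(C(t(3)) + A) = (-17 + 228)/8 = (⅛)*211 = 211/8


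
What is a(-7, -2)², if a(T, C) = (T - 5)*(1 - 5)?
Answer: 2304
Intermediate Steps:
a(T, C) = 20 - 4*T (a(T, C) = (-5 + T)*(-4) = 20 - 4*T)
a(-7, -2)² = (20 - 4*(-7))² = (20 + 28)² = 48² = 2304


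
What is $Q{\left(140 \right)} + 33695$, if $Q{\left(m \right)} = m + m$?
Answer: $33975$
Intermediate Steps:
$Q{\left(m \right)} = 2 m$
$Q{\left(140 \right)} + 33695 = 2 \cdot 140 + 33695 = 280 + 33695 = 33975$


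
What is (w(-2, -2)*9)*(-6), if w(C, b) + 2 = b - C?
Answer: 108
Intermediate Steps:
w(C, b) = -2 + b - C (w(C, b) = -2 + (b - C) = -2 + b - C)
(w(-2, -2)*9)*(-6) = ((-2 - 2 - 1*(-2))*9)*(-6) = ((-2 - 2 + 2)*9)*(-6) = -2*9*(-6) = -18*(-6) = 108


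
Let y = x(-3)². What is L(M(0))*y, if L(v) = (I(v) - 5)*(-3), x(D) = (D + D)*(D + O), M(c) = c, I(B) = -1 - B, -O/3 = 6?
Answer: 285768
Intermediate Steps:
O = -18 (O = -3*6 = -18)
x(D) = 2*D*(-18 + D) (x(D) = (D + D)*(D - 18) = (2*D)*(-18 + D) = 2*D*(-18 + D))
y = 15876 (y = (2*(-3)*(-18 - 3))² = (2*(-3)*(-21))² = 126² = 15876)
L(v) = 18 + 3*v (L(v) = ((-1 - v) - 5)*(-3) = (-6 - v)*(-3) = 18 + 3*v)
L(M(0))*y = (18 + 3*0)*15876 = (18 + 0)*15876 = 18*15876 = 285768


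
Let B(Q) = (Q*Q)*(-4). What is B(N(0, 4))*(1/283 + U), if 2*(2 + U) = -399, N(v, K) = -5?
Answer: 5702350/283 ≈ 20150.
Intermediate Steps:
U = -403/2 (U = -2 + (½)*(-399) = -2 - 399/2 = -403/2 ≈ -201.50)
B(Q) = -4*Q² (B(Q) = Q²*(-4) = -4*Q²)
B(N(0, 4))*(1/283 + U) = (-4*(-5)²)*(1/283 - 403/2) = (-4*25)*(1/283 - 403/2) = -100*(-114047/566) = 5702350/283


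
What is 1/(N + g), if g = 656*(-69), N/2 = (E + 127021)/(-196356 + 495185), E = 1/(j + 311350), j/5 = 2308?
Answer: -48244447905/2183695676161229 ≈ -2.2093e-5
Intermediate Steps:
j = 11540 (j = 5*2308 = 11540)
E = 1/322890 (E = 1/(11540 + 311350) = 1/322890 ≈ 3.0970e-6)
N = 41013810691/48244447905 (N = 2*((1/322890 + 127021)/(-196356 + 495185)) = 2*((41013810691/322890)/298829) = 2*((41013810691/322890)*(1/298829)) = 2*(41013810691/96488895810) = 41013810691/48244447905 ≈ 0.85013)
g = -45264
1/(N + g) = 1/(41013810691/48244447905 - 45264) = 1/(-2183695676161229/48244447905) = -48244447905/2183695676161229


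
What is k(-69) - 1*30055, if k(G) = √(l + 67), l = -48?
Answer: -30055 + √19 ≈ -30051.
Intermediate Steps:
k(G) = √19 (k(G) = √(-48 + 67) = √19)
k(-69) - 1*30055 = √19 - 1*30055 = √19 - 30055 = -30055 + √19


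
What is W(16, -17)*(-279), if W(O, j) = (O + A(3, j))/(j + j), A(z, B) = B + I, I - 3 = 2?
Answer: 558/17 ≈ 32.824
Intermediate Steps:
I = 5 (I = 3 + 2 = 5)
A(z, B) = 5 + B (A(z, B) = B + 5 = 5 + B)
W(O, j) = (5 + O + j)/(2*j) (W(O, j) = (O + (5 + j))/(j + j) = (5 + O + j)/((2*j)) = (5 + O + j)*(1/(2*j)) = (5 + O + j)/(2*j))
W(16, -17)*(-279) = ((½)*(5 + 16 - 17)/(-17))*(-279) = ((½)*(-1/17)*4)*(-279) = -2/17*(-279) = 558/17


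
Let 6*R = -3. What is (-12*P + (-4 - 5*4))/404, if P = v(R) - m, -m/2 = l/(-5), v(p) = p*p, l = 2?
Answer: -87/2020 ≈ -0.043069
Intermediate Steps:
R = -1/2 (R = (1/6)*(-3) = -1/2 ≈ -0.50000)
v(p) = p**2
m = 4/5 (m = -4/(-5) = -4*(-1)/5 = -2*(-2/5) = 4/5 ≈ 0.80000)
P = -11/20 (P = (-1/2)**2 - 1*4/5 = 1/4 - 4/5 = -11/20 ≈ -0.55000)
(-12*P + (-4 - 5*4))/404 = (-12*(-11/20) + (-4 - 5*4))/404 = (33/5 + (-4 - 20))*(1/404) = (33/5 - 24)*(1/404) = -87/5*1/404 = -87/2020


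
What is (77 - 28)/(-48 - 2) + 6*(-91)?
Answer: -27349/50 ≈ -546.98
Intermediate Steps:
(77 - 28)/(-48 - 2) + 6*(-91) = 49/(-50) - 546 = 49*(-1/50) - 546 = -49/50 - 546 = -27349/50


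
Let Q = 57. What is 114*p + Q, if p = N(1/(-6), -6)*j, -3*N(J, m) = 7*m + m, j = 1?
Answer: 1881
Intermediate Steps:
N(J, m) = -8*m/3 (N(J, m) = -(7*m + m)/3 = -8*m/3)
p = 16 (p = -8/3*(-6)*1 = 16*1 = 16)
114*p + Q = 114*16 + 57 = 1824 + 57 = 1881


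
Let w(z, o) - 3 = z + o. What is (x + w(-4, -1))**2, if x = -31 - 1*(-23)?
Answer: 100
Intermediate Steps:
w(z, o) = 3 + o + z (w(z, o) = 3 + (z + o) = 3 + (o + z) = 3 + o + z)
x = -8 (x = -31 + 23 = -8)
(x + w(-4, -1))**2 = (-8 + (3 - 1 - 4))**2 = (-8 - 2)**2 = (-10)**2 = 100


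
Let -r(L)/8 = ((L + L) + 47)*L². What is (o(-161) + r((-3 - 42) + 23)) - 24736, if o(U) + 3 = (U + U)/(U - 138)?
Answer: -472601/13 ≈ -36354.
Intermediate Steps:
o(U) = -3 + 2*U/(-138 + U) (o(U) = -3 + (U + U)/(U - 138) = -3 + (2*U)/(-138 + U) = -3 + 2*U/(-138 + U))
r(L) = -8*L²*(47 + 2*L) (r(L) = -8*((L + L) + 47)*L² = -8*(2*L + 47)*L² = -8*(47 + 2*L)*L² = -8*L²*(47 + 2*L))
(o(-161) + r((-3 - 42) + 23)) - 24736 = ((414 - 1*(-161))/(-138 - 161) + ((-3 - 42) + 23)²*(-376 - 16*((-3 - 42) + 23))) - 24736 = ((414 + 161)/(-299) + (-45 + 23)²*(-376 - 16*(-45 + 23))) - 24736 = (-1/299*575 + (-22)²*(-376 - 16*(-22))) - 24736 = (-25/13 + 484*(-376 + 352)) - 24736 = (-25/13 + 484*(-24)) - 24736 = (-25/13 - 11616) - 24736 = -151033/13 - 24736 = -472601/13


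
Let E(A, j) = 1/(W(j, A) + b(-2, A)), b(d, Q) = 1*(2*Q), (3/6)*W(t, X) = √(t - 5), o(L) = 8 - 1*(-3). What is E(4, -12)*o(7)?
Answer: ⅔ - I*√17/6 ≈ 0.66667 - 0.68718*I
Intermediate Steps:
o(L) = 11 (o(L) = 8 + 3 = 11)
W(t, X) = 2*√(-5 + t) (W(t, X) = 2*√(t - 5) = 2*√(-5 + t))
b(d, Q) = 2*Q
E(A, j) = 1/(2*A + 2*√(-5 + j)) (E(A, j) = 1/(2*√(-5 + j) + 2*A) = 1/(2*A + 2*√(-5 + j)))
E(4, -12)*o(7) = (1/(2*(4 + √(-5 - 12))))*11 = (1/(2*(4 + √(-17))))*11 = (1/(2*(4 + I*√17)))*11 = 11/(2*(4 + I*√17))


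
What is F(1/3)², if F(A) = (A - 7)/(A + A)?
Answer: 100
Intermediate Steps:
F(A) = (-7 + A)/(2*A) (F(A) = (-7 + A)/((2*A)) = (-7 + A)*(1/(2*A)) = (-7 + A)/(2*A))
F(1/3)² = ((-7 + 1/3)/(2*(1/3)))² = ((-7 + ⅓)/(2*(⅓)))² = ((½)*3*(-20/3))² = (-10)² = 100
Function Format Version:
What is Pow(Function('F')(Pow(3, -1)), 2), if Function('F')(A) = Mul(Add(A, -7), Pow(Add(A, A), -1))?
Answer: 100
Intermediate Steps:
Function('F')(A) = Mul(Rational(1, 2), Pow(A, -1), Add(-7, A)) (Function('F')(A) = Mul(Add(-7, A), Pow(Mul(2, A), -1)) = Mul(Add(-7, A), Mul(Rational(1, 2), Pow(A, -1))) = Mul(Rational(1, 2), Pow(A, -1), Add(-7, A)))
Pow(Function('F')(Pow(3, -1)), 2) = Pow(Mul(Rational(1, 2), Pow(Pow(3, -1), -1), Add(-7, Pow(3, -1))), 2) = Pow(Mul(Rational(1, 2), Pow(Rational(1, 3), -1), Add(-7, Rational(1, 3))), 2) = Pow(Mul(Rational(1, 2), 3, Rational(-20, 3)), 2) = Pow(-10, 2) = 100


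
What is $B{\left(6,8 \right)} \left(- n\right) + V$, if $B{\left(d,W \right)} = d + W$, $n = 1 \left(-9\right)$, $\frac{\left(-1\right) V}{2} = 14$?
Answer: $98$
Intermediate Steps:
$V = -28$ ($V = \left(-2\right) 14 = -28$)
$n = -9$
$B{\left(d,W \right)} = W + d$
$B{\left(6,8 \right)} \left(- n\right) + V = \left(8 + 6\right) \left(\left(-1\right) \left(-9\right)\right) - 28 = 14 \cdot 9 - 28 = 126 - 28 = 98$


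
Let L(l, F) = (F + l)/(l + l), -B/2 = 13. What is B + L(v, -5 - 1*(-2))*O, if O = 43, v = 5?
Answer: -87/5 ≈ -17.400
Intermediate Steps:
B = -26 (B = -2*13 = -26)
L(l, F) = (F + l)/(2*l) (L(l, F) = (F + l)/((2*l)) = (F + l)*(1/(2*l)) = (F + l)/(2*l))
B + L(v, -5 - 1*(-2))*O = -26 + ((1/2)*((-5 - 1*(-2)) + 5)/5)*43 = -26 + ((1/2)*(1/5)*((-5 + 2) + 5))*43 = -26 + ((1/2)*(1/5)*(-3 + 5))*43 = -26 + ((1/2)*(1/5)*2)*43 = -26 + (1/5)*43 = -26 + 43/5 = -87/5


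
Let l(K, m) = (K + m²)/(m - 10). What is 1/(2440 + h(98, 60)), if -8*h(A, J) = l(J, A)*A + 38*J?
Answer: 11/8907 ≈ 0.0012350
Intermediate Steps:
l(K, m) = (K + m²)/(-10 + m)
h(A, J) = -19*J/4 - A*(J + A²)/(8*(-10 + A)) (h(A, J) = -(((J + A²)/(-10 + A))*A + 38*J)/8 = -(A*(J + A²)/(-10 + A) + 38*J)/8 = -(38*J + A*(J + A²)/(-10 + A))/8 = -19*J/4 - A*(J + A²)/(8*(-10 + A)))
1/(2440 + h(98, 60)) = 1/(2440 + (-1*98³ + 380*60 - 39*98*60)/(8*(-10 + 98))) = 1/(2440 + (⅛)*(-1*941192 + 22800 - 229320)/88) = 1/(2440 + (⅛)*(1/88)*(-941192 + 22800 - 229320)) = 1/(2440 + (⅛)*(1/88)*(-1147712)) = 1/(2440 - 17933/11) = 1/(8907/11) = 11/8907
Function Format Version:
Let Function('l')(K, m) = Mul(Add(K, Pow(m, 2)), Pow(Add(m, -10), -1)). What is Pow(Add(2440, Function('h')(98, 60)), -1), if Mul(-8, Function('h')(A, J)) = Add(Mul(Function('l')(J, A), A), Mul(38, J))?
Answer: Rational(11, 8907) ≈ 0.0012350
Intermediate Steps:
Function('l')(K, m) = Mul(Pow(Add(-10, m), -1), Add(K, Pow(m, 2))) (Function('l')(K, m) = Mul(Add(K, Pow(m, 2)), Pow(Add(-10, m), -1)) = Mul(Pow(Add(-10, m), -1), Add(K, Pow(m, 2))))
Function('h')(A, J) = Add(Mul(Rational(-19, 4), J), Mul(Rational(-1, 8), A, Pow(Add(-10, A), -1), Add(J, Pow(A, 2)))) (Function('h')(A, J) = Mul(Rational(-1, 8), Add(Mul(Mul(Pow(Add(-10, A), -1), Add(J, Pow(A, 2))), A), Mul(38, J))) = Mul(Rational(-1, 8), Add(Mul(A, Pow(Add(-10, A), -1), Add(J, Pow(A, 2))), Mul(38, J))) = Mul(Rational(-1, 8), Add(Mul(38, J), Mul(A, Pow(Add(-10, A), -1), Add(J, Pow(A, 2))))) = Add(Mul(Rational(-19, 4), J), Mul(Rational(-1, 8), A, Pow(Add(-10, A), -1), Add(J, Pow(A, 2)))))
Pow(Add(2440, Function('h')(98, 60)), -1) = Pow(Add(2440, Mul(Rational(1, 8), Pow(Add(-10, 98), -1), Add(Mul(-1, Pow(98, 3)), Mul(380, 60), Mul(-39, 98, 60)))), -1) = Pow(Add(2440, Mul(Rational(1, 8), Pow(88, -1), Add(Mul(-1, 941192), 22800, -229320))), -1) = Pow(Add(2440, Mul(Rational(1, 8), Rational(1, 88), Add(-941192, 22800, -229320))), -1) = Pow(Add(2440, Mul(Rational(1, 8), Rational(1, 88), -1147712)), -1) = Pow(Add(2440, Rational(-17933, 11)), -1) = Pow(Rational(8907, 11), -1) = Rational(11, 8907)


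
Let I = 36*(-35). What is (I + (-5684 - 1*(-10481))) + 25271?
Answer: 28808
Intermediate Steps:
I = -1260
(I + (-5684 - 1*(-10481))) + 25271 = (-1260 + (-5684 - 1*(-10481))) + 25271 = (-1260 + (-5684 + 10481)) + 25271 = (-1260 + 4797) + 25271 = 3537 + 25271 = 28808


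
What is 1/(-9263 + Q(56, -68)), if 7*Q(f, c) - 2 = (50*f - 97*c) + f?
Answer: -7/55387 ≈ -0.00012638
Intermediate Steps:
Q(f, c) = 2/7 - 97*c/7 + 51*f/7 (Q(f, c) = 2/7 + ((50*f - 97*c) + f)/7 = 2/7 + ((-97*c + 50*f) + f)/7 = 2/7 + (-97*c + 51*f)/7 = 2/7 + (-97*c/7 + 51*f/7) = 2/7 - 97*c/7 + 51*f/7)
1/(-9263 + Q(56, -68)) = 1/(-9263 + (2/7 - 97/7*(-68) + (51/7)*56)) = 1/(-9263 + (2/7 + 6596/7 + 408)) = 1/(-9263 + 9454/7) = 1/(-55387/7) = -7/55387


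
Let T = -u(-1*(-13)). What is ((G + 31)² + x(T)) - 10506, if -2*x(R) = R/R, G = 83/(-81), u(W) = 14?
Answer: -126075925/13122 ≈ -9608.0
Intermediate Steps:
G = -83/81 (G = 83*(-1/81) = -83/81 ≈ -1.0247)
T = -14 (T = -1*14 = -14)
x(R) = -½ (x(R) = -R/(2*R) = -½*1 = -½)
((G + 31)² + x(T)) - 10506 = ((-83/81 + 31)² - ½) - 10506 = ((2428/81)² - ½) - 10506 = (5895184/6561 - ½) - 10506 = 11783807/13122 - 10506 = -126075925/13122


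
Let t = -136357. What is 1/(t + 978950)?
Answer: 1/842593 ≈ 1.1868e-6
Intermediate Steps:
1/(t + 978950) = 1/(-136357 + 978950) = 1/842593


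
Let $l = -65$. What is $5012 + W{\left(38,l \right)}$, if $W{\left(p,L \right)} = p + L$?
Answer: $4985$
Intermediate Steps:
$W{\left(p,L \right)} = L + p$
$5012 + W{\left(38,l \right)} = 5012 + \left(-65 + 38\right) = 5012 - 27 = 4985$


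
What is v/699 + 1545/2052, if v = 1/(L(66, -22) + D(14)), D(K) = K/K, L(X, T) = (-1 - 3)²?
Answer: 2040143/2709324 ≈ 0.75301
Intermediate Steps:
L(X, T) = 16 (L(X, T) = (-4)² = 16)
D(K) = 1
v = 1/17 (v = 1/(16 + 1) = 1/17 ≈ 0.058824)
v/699 + 1545/2052 = (1/17)/699 + 1545/2052 = (1/17)*(1/699) + 1545*(1/2052) = 1/11883 + 515/684 = 2040143/2709324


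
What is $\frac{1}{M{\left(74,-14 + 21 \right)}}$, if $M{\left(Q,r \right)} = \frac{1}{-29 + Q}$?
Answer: $45$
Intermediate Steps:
$\frac{1}{M{\left(74,-14 + 21 \right)}} = \frac{1}{\frac{1}{-29 + 74}} = \frac{1}{\frac{1}{45}} = 45$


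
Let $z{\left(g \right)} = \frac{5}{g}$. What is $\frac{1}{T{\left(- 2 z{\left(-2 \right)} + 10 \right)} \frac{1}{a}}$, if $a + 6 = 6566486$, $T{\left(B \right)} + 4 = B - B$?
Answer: $-1641620$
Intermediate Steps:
$T{\left(B \right)} = -4$ ($T{\left(B \right)} = -4 + \left(B - B\right) = -4 + 0 = -4$)
$a = 6566480$ ($a = -6 + 6566486 = 6566480$)
$\frac{1}{T{\left(- 2 z{\left(-2 \right)} + 10 \right)} \frac{1}{a}} = \frac{1}{\left(-4\right) \frac{1}{6566480}} = \frac{1}{- \frac{1}{1641620}} = -1641620$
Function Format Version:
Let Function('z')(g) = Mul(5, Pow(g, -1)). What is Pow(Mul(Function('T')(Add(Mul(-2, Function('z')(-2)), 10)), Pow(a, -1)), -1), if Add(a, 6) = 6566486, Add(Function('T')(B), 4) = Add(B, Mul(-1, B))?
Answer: -1641620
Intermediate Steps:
Function('T')(B) = -4 (Function('T')(B) = Add(-4, Add(B, Mul(-1, B))) = Add(-4, 0) = -4)
a = 6566480 (a = Add(-6, 6566486) = 6566480)
Pow(Mul(Function('T')(Add(Mul(-2, Function('z')(-2)), 10)), Pow(a, -1)), -1) = Pow(Mul(-4, Pow(6566480, -1)), -1) = Pow(Mul(-4, Rational(1, 6566480)), -1) = Pow(Rational(-1, 1641620), -1) = -1641620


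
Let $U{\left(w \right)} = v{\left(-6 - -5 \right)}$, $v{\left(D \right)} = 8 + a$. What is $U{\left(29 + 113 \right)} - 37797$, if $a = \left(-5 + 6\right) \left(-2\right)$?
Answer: $-37791$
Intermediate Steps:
$a = -2$ ($a = 1 \left(-2\right) = -2$)
$v{\left(D \right)} = 6$ ($v{\left(D \right)} = 8 - 2 = 6$)
$U{\left(w \right)} = 6$
$U{\left(29 + 113 \right)} - 37797 = 6 - 37797 = -37791$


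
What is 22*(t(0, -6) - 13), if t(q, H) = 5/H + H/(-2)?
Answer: -715/3 ≈ -238.33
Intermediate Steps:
t(q, H) = 5/H - H/2 (t(q, H) = 5/H + H*(-½) = 5/H - H/2)
22*(t(0, -6) - 13) = 22*((5/(-6) - ½*(-6)) - 13) = 22*((5*(-⅙) + 3) - 13) = 22*((-⅚ + 3) - 13) = 22*(13/6 - 13) = 22*(-65/6) = -715/3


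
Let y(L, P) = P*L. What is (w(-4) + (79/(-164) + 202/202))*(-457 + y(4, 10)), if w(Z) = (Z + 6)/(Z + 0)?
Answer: -1251/164 ≈ -7.6281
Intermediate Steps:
y(L, P) = L*P
w(Z) = (6 + Z)/Z
(w(-4) + (79/(-164) + 202/202))*(-457 + y(4, 10)) = ((6 - 4)/(-4) + (79/(-164) + 202/202))*(-457 + 4*10) = (-¼*2 + (79*(-1/164) + 202*(1/202)))*(-457 + 40) = (-½ + (-79/164 + 1))*(-417) = (-½ + 85/164)*(-417) = (3/164)*(-417) = -1251/164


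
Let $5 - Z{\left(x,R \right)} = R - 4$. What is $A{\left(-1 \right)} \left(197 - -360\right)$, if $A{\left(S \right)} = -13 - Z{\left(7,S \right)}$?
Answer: $-12811$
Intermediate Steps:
$Z{\left(x,R \right)} = 9 - R$ ($Z{\left(x,R \right)} = 5 - \left(R - 4\right) = 5 - \left(-4 + R\right) = 9 - R$)
$A{\left(S \right)} = -22 + S$ ($A{\left(S \right)} = -13 - \left(9 - S\right) = -13 + \left(-9 + S\right) = -22 + S$)
$A{\left(-1 \right)} \left(197 - -360\right) = \left(-22 - 1\right) \left(197 - -360\right) = - 23 \left(197 + 360\right) = \left(-23\right) 557 = -12811$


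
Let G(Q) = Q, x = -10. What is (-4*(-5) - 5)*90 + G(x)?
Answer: 1340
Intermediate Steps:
(-4*(-5) - 5)*90 + G(x) = (-4*(-5) - 5)*90 - 10 = (20 - 5)*90 - 10 = 15*90 - 10 = 1350 - 10 = 1340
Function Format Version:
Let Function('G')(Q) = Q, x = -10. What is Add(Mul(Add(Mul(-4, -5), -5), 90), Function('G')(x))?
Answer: 1340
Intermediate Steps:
Add(Mul(Add(Mul(-4, -5), -5), 90), Function('G')(x)) = Add(Mul(Add(Mul(-4, -5), -5), 90), -10) = Add(Mul(Add(20, -5), 90), -10) = Add(Mul(15, 90), -10) = Add(1350, -10) = 1340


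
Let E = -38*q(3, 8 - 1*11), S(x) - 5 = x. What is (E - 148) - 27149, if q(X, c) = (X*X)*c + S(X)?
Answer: -26575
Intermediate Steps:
S(x) = 5 + x
q(X, c) = 5 + X + c*X**2 (q(X, c) = (X*X)*c + (5 + X) = X**2*c + (5 + X) = c*X**2 + (5 + X) = 5 + X + c*X**2)
E = 722 (E = -38*(5 + 3 + (8 - 1*11)*3**2) = -38*(5 + 3 + (8 - 11)*9) = -38*(5 + 3 - 3*9) = -38*(5 + 3 - 27) = -38*(-19) = 722)
(E - 148) - 27149 = (722 - 148) - 27149 = 574 - 27149 = -26575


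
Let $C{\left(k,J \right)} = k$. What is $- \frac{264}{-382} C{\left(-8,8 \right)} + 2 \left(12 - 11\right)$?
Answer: $- \frac{674}{191} \approx -3.5288$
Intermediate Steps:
$- \frac{264}{-382} C{\left(-8,8 \right)} + 2 \left(12 - 11\right) = - \frac{264}{-382} \left(-8\right) + 2 \left(12 - 11\right) = \left(-264\right) \left(- \frac{1}{382}\right) \left(-8\right) + 2 \cdot 1 = \frac{132}{191} \left(-8\right) + 2 = - \frac{1056}{191} + 2 = - \frac{674}{191}$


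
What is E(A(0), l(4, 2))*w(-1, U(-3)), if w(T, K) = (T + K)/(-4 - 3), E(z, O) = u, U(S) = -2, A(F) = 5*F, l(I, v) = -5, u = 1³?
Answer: 3/7 ≈ 0.42857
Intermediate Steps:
u = 1
E(z, O) = 1
w(T, K) = -K/7 - T/7 (w(T, K) = (K + T)/(-7) = (K + T)*(-⅐) = -K/7 - T/7)
E(A(0), l(4, 2))*w(-1, U(-3)) = 1*(-⅐*(-2) - ⅐*(-1)) = 1*(2/7 + ⅐) = 1*(3/7) = 3/7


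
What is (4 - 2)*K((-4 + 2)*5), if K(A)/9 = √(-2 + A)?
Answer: 36*I*√3 ≈ 62.354*I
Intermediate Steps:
K(A) = 9*√(-2 + A)
(4 - 2)*K((-4 + 2)*5) = (4 - 2)*(9*√(-2 + (-4 + 2)*5)) = 2*(9*√(-2 - 2*5)) = 2*(9*√(-2 - 10)) = 2*(9*√(-12)) = 2*(9*(2*I*√3)) = 2*(18*I*√3) = 36*I*√3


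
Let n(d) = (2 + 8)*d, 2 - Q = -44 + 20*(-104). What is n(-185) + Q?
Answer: 276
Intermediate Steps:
Q = 2126 (Q = 2 - (-44 + 20*(-104)) = 2 - (-44 - 2080) = 2 - 1*(-2124) = 2 + 2124 = 2126)
n(d) = 10*d
n(-185) + Q = 10*(-185) + 2126 = -1850 + 2126 = 276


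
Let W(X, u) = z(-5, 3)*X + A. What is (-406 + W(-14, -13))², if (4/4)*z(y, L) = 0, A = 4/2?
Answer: 163216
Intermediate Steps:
A = 2 (A = 4*(½) = 2)
z(y, L) = 0
W(X, u) = 2 (W(X, u) = 0*X + 2 = 0 + 2 = 2)
(-406 + W(-14, -13))² = (-406 + 2)² = (-404)² = 163216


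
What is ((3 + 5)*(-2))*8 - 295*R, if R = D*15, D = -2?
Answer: 8722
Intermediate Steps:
R = -30 (R = -2*15 = -30)
((3 + 5)*(-2))*8 - 295*R = ((3 + 5)*(-2))*8 - 295*(-30) = (8*(-2))*8 + 8850 = -16*8 + 8850 = -128 + 8850 = 8722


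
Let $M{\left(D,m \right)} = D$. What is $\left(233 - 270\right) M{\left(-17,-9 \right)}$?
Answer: $629$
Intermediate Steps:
$\left(233 - 270\right) M{\left(-17,-9 \right)} = \left(233 - 270\right) \left(-17\right) = \left(-37\right) \left(-17\right) = 629$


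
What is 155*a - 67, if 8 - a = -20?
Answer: 4273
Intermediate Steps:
a = 28 (a = 8 - 1*(-20) = 8 + 20 = 28)
155*a - 67 = 155*28 - 67 = 4340 - 67 = 4273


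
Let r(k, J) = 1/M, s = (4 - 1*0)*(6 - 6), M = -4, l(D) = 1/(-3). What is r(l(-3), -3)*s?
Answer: 0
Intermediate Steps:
l(D) = -1/3
s = 0 (s = (4 + 0)*0 = 4*0 = 0)
r(k, J) = -1/4 (r(k, J) = 1/(-4) = -1/4)
r(l(-3), -3)*s = -1/4*0 = 0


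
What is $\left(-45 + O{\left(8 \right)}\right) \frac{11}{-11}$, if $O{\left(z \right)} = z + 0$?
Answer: $37$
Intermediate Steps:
$O{\left(z \right)} = z$
$\left(-45 + O{\left(8 \right)}\right) \frac{11}{-11} = \left(-45 + 8\right) \frac{11}{-11} = - 37 \cdot 11 \left(- \frac{1}{11}\right) = \left(-37\right) \left(-1\right) = 37$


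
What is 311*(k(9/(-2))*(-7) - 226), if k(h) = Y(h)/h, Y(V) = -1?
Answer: -636928/9 ≈ -70770.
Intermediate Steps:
k(h) = -1/h
311*(k(9/(-2))*(-7) - 226) = 311*(-1/(9/(-2))*(-7) - 226) = 311*(-1/(9*(-½))*(-7) - 226) = 311*(-1/(-9/2)*(-7) - 226) = 311*(-1*(-2/9)*(-7) - 226) = 311*((2/9)*(-7) - 226) = 311*(-14/9 - 226) = 311*(-2048/9) = -636928/9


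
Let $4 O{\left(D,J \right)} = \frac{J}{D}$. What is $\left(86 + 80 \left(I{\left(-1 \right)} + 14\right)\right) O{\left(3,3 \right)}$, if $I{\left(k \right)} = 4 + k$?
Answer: $\frac{723}{2} \approx 361.5$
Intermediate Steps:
$O{\left(D,J \right)} = \frac{J}{4 D}$ ($O{\left(D,J \right)} = \frac{J \frac{1}{D}}{4} = \frac{J}{4 D}$)
$\left(86 + 80 \left(I{\left(-1 \right)} + 14\right)\right) O{\left(3,3 \right)} = \left(86 + 80 \left(\left(4 - 1\right) + 14\right)\right) \frac{1}{4} \cdot 3 \cdot \frac{1}{3} = \left(86 + 80 \left(3 + 14\right)\right) \frac{1}{4} \cdot 3 \cdot \frac{1}{3} = \left(86 + 80 \cdot 17\right) \frac{1}{4} = \left(86 + 1360\right) \frac{1}{4} = 1446 \cdot \frac{1}{4} = \frac{723}{2}$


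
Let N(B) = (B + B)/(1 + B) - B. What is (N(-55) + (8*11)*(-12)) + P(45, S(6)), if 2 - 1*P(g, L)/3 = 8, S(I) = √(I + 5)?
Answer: -27458/27 ≈ -1017.0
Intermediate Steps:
S(I) = √(5 + I)
P(g, L) = -18 (P(g, L) = 6 - 3*8 = 6 - 24 = -18)
N(B) = -B + 2*B/(1 + B) (N(B) = (2*B)/(1 + B) - B = 2*B/(1 + B) - B = -B + 2*B/(1 + B))
(N(-55) + (8*11)*(-12)) + P(45, S(6)) = (-55*(1 - 1*(-55))/(1 - 55) + (8*11)*(-12)) - 18 = (-55*(1 + 55)/(-54) + 88*(-12)) - 18 = (-55*(-1/54)*56 - 1056) - 18 = (1540/27 - 1056) - 18 = -26972/27 - 18 = -27458/27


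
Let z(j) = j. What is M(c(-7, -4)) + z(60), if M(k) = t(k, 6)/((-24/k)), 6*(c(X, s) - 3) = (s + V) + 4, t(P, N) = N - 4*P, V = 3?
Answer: 367/6 ≈ 61.167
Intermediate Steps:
c(X, s) = 25/6 + s/6 (c(X, s) = 3 + ((s + 3) + 4)/6 = 3 + ((3 + s) + 4)/6 = 3 + (7 + s)/6 = 3 + (7/6 + s/6) = 25/6 + s/6)
M(k) = -k*(6 - 4*k)/24 (M(k) = (6 - 4*k)/((-24/k)) = (6 - 4*k)*(-k/24) = -k*(6 - 4*k)/24)
M(c(-7, -4)) + z(60) = (25/6 + (1/6)*(-4))*(-3 + 2*(25/6 + (1/6)*(-4)))/12 + 60 = (25/6 - 2/3)*(-3 + 2*(25/6 - 2/3))/12 + 60 = (1/12)*(7/2)*(-3 + 2*(7/2)) + 60 = (1/12)*(7/2)*(-3 + 7) + 60 = (1/12)*(7/2)*4 + 60 = 7/6 + 60 = 367/6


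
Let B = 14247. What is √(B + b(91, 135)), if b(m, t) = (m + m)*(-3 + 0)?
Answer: √13701 ≈ 117.05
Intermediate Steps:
b(m, t) = -6*m (b(m, t) = (2*m)*(-3) = -6*m)
√(B + b(91, 135)) = √(14247 - 6*91) = √(14247 - 546) = √13701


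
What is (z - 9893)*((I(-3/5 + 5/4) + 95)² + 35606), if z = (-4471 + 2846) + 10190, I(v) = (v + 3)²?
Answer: -628672066003/10000 ≈ -6.2867e+7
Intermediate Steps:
I(v) = (3 + v)²
z = 8565 (z = -1625 + 10190 = 8565)
(z - 9893)*((I(-3/5 + 5/4) + 95)² + 35606) = (8565 - 9893)*(((3 + (-3/5 + 5/4))² + 95)² + 35606) = -1328*(((3 + (-3*⅕ + 5*(¼)))² + 95)² + 35606) = -1328*(((3 + (-⅗ + 5/4))² + 95)² + 35606) = -1328*(((3 + 13/20)² + 95)² + 35606) = -1328*(((73/20)² + 95)² + 35606) = -1328*((5329/400 + 95)² + 35606) = -1328*((43329/400)² + 35606) = -1328*(1877402241/160000 + 35606) = -1328*7574362241/160000 = -628672066003/10000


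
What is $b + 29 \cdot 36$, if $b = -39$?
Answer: $1005$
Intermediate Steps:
$b + 29 \cdot 36 = -39 + 29 \cdot 36 = -39 + 1044 = 1005$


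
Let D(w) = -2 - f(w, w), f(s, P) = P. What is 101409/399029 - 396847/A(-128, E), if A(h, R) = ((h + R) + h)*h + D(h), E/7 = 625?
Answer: 211806753917/210330580074 ≈ 1.0070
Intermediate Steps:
E = 4375 (E = 7*625 = 4375)
D(w) = -2 - w
A(h, R) = -2 - h + h*(R + 2*h) (A(h, R) = ((h + R) + h)*h + (-2 - h) = ((R + h) + h)*h + (-2 - h) = (R + 2*h)*h + (-2 - h) = h*(R + 2*h) + (-2 - h) = -2 - h + h*(R + 2*h))
101409/399029 - 396847/A(-128, E) = 101409/399029 - 396847/(-2 - 1*(-128) + 2*(-128)² + 4375*(-128)) = 101409*(1/399029) - 396847/(-2 + 128 + 2*16384 - 560000) = 101409/399029 - 396847/(-2 + 128 + 32768 - 560000) = 101409/399029 - 396847/(-527106) = 101409/399029 - 396847*(-1/527106) = 101409/399029 + 396847/527106 = 211806753917/210330580074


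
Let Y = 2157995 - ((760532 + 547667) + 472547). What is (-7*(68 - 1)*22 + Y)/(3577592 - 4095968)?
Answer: -366931/518376 ≈ -0.70785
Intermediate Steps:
Y = 377249 (Y = 2157995 - (1308199 + 472547) = 2157995 - 1*1780746 = 2157995 - 1780746 = 377249)
(-7*(68 - 1)*22 + Y)/(3577592 - 4095968) = (-7*(68 - 1)*22 + 377249)/(3577592 - 4095968) = (-7*67*22 + 377249)/(-518376) = (-469*22 + 377249)*(-1/518376) = (-10318 + 377249)*(-1/518376) = 366931*(-1/518376) = -366931/518376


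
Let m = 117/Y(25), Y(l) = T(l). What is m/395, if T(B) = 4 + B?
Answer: 117/11455 ≈ 0.010214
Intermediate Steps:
Y(l) = 4 + l
m = 117/29 (m = 117/(4 + 25) = 117/29 ≈ 4.0345)
m/395 = (117/29)/395 = (117/29)*(1/395) = 117/11455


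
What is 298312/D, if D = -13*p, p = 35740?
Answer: -74578/116155 ≈ -0.64206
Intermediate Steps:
D = -464620 (D = -13*35740 = -464620)
298312/D = 298312/(-464620) = 298312*(-1/464620) = -74578/116155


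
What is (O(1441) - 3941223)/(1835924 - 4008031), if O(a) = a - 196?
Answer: 562854/310301 ≈ 1.8139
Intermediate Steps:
O(a) = -196 + a
(O(1441) - 3941223)/(1835924 - 4008031) = ((-196 + 1441) - 3941223)/(1835924 - 4008031) = (1245 - 3941223)/(-2172107) = -3939978*(-1/2172107) = 562854/310301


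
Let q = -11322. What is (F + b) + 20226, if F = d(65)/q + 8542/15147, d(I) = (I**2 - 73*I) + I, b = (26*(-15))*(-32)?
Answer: 36660113021/1120878 ≈ 32707.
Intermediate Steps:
b = 12480 (b = -390*(-32) = 12480)
d(I) = I**2 - 72*I
F = 677153/1120878 (F = (65*(-72 + 65))/(-11322) + 8542/15147 = (65*(-7))*(-1/11322) + 8542*(1/15147) = -455*(-1/11322) + 8542/15147 = 455/11322 + 8542/15147 = 677153/1120878 ≈ 0.60413)
(F + b) + 20226 = (677153/1120878 + 12480) + 20226 = 13989234593/1120878 + 20226 = 36660113021/1120878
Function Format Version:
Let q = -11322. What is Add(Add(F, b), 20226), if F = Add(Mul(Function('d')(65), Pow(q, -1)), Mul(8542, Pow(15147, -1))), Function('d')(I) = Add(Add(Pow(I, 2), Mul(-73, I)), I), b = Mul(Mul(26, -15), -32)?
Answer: Rational(36660113021, 1120878) ≈ 32707.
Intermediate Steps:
b = 12480 (b = Mul(-390, -32) = 12480)
Function('d')(I) = Add(Pow(I, 2), Mul(-72, I))
F = Rational(677153, 1120878) (F = Add(Mul(Mul(65, Add(-72, 65)), Pow(-11322, -1)), Mul(8542, Pow(15147, -1))) = Add(Mul(Mul(65, -7), Rational(-1, 11322)), Mul(8542, Rational(1, 15147))) = Add(Mul(-455, Rational(-1, 11322)), Rational(8542, 15147)) = Add(Rational(455, 11322), Rational(8542, 15147)) = Rational(677153, 1120878) ≈ 0.60413)
Add(Add(F, b), 20226) = Add(Add(Rational(677153, 1120878), 12480), 20226) = Add(Rational(13989234593, 1120878), 20226) = Rational(36660113021, 1120878)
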